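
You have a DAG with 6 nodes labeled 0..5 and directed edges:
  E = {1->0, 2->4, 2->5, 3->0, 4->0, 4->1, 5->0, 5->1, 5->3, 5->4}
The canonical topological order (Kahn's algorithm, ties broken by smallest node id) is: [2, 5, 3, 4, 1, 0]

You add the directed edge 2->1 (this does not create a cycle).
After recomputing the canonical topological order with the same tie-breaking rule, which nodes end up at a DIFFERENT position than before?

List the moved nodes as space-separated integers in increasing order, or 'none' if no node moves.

Answer: none

Derivation:
Old toposort: [2, 5, 3, 4, 1, 0]
Added edge 2->1
Recompute Kahn (smallest-id tiebreak):
  initial in-degrees: [4, 3, 0, 1, 2, 1]
  ready (indeg=0): [2]
  pop 2: indeg[1]->2; indeg[4]->1; indeg[5]->0 | ready=[5] | order so far=[2]
  pop 5: indeg[0]->3; indeg[1]->1; indeg[3]->0; indeg[4]->0 | ready=[3, 4] | order so far=[2, 5]
  pop 3: indeg[0]->2 | ready=[4] | order so far=[2, 5, 3]
  pop 4: indeg[0]->1; indeg[1]->0 | ready=[1] | order so far=[2, 5, 3, 4]
  pop 1: indeg[0]->0 | ready=[0] | order so far=[2, 5, 3, 4, 1]
  pop 0: no out-edges | ready=[] | order so far=[2, 5, 3, 4, 1, 0]
New canonical toposort: [2, 5, 3, 4, 1, 0]
Compare positions:
  Node 0: index 5 -> 5 (same)
  Node 1: index 4 -> 4 (same)
  Node 2: index 0 -> 0 (same)
  Node 3: index 2 -> 2 (same)
  Node 4: index 3 -> 3 (same)
  Node 5: index 1 -> 1 (same)
Nodes that changed position: none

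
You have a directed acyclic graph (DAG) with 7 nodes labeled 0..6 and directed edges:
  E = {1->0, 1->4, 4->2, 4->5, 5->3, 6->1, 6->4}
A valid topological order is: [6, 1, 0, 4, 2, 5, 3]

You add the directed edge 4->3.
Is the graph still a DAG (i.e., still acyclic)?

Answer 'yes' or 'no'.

Answer: yes

Derivation:
Given toposort: [6, 1, 0, 4, 2, 5, 3]
Position of 4: index 3; position of 3: index 6
New edge 4->3: forward
Forward edge: respects the existing order. Still a DAG, same toposort still valid.
Still a DAG? yes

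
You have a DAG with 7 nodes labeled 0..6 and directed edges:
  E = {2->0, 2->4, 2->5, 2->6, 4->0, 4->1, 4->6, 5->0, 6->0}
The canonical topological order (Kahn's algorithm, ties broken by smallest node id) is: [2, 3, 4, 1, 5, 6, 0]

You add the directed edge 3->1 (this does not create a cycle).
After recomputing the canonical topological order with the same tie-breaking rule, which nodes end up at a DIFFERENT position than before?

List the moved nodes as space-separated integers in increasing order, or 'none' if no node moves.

Old toposort: [2, 3, 4, 1, 5, 6, 0]
Added edge 3->1
Recompute Kahn (smallest-id tiebreak):
  initial in-degrees: [4, 2, 0, 0, 1, 1, 2]
  ready (indeg=0): [2, 3]
  pop 2: indeg[0]->3; indeg[4]->0; indeg[5]->0; indeg[6]->1 | ready=[3, 4, 5] | order so far=[2]
  pop 3: indeg[1]->1 | ready=[4, 5] | order so far=[2, 3]
  pop 4: indeg[0]->2; indeg[1]->0; indeg[6]->0 | ready=[1, 5, 6] | order so far=[2, 3, 4]
  pop 1: no out-edges | ready=[5, 6] | order so far=[2, 3, 4, 1]
  pop 5: indeg[0]->1 | ready=[6] | order so far=[2, 3, 4, 1, 5]
  pop 6: indeg[0]->0 | ready=[0] | order so far=[2, 3, 4, 1, 5, 6]
  pop 0: no out-edges | ready=[] | order so far=[2, 3, 4, 1, 5, 6, 0]
New canonical toposort: [2, 3, 4, 1, 5, 6, 0]
Compare positions:
  Node 0: index 6 -> 6 (same)
  Node 1: index 3 -> 3 (same)
  Node 2: index 0 -> 0 (same)
  Node 3: index 1 -> 1 (same)
  Node 4: index 2 -> 2 (same)
  Node 5: index 4 -> 4 (same)
  Node 6: index 5 -> 5 (same)
Nodes that changed position: none

Answer: none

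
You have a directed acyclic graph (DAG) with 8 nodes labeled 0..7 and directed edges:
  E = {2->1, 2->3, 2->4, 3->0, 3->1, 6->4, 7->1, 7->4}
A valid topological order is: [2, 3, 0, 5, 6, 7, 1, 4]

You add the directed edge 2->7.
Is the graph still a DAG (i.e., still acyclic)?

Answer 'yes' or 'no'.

Given toposort: [2, 3, 0, 5, 6, 7, 1, 4]
Position of 2: index 0; position of 7: index 5
New edge 2->7: forward
Forward edge: respects the existing order. Still a DAG, same toposort still valid.
Still a DAG? yes

Answer: yes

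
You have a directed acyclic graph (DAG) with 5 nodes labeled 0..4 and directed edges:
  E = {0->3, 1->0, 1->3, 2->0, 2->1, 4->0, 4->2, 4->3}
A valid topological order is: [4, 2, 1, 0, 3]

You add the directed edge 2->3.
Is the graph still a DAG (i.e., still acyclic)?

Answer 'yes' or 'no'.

Given toposort: [4, 2, 1, 0, 3]
Position of 2: index 1; position of 3: index 4
New edge 2->3: forward
Forward edge: respects the existing order. Still a DAG, same toposort still valid.
Still a DAG? yes

Answer: yes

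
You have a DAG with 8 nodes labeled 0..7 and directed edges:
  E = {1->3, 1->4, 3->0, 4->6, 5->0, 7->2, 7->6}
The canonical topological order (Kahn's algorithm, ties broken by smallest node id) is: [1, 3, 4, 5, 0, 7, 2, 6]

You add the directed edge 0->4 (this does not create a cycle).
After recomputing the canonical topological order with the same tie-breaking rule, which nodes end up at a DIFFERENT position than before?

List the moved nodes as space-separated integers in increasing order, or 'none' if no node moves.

Answer: 0 4 5

Derivation:
Old toposort: [1, 3, 4, 5, 0, 7, 2, 6]
Added edge 0->4
Recompute Kahn (smallest-id tiebreak):
  initial in-degrees: [2, 0, 1, 1, 2, 0, 2, 0]
  ready (indeg=0): [1, 5, 7]
  pop 1: indeg[3]->0; indeg[4]->1 | ready=[3, 5, 7] | order so far=[1]
  pop 3: indeg[0]->1 | ready=[5, 7] | order so far=[1, 3]
  pop 5: indeg[0]->0 | ready=[0, 7] | order so far=[1, 3, 5]
  pop 0: indeg[4]->0 | ready=[4, 7] | order so far=[1, 3, 5, 0]
  pop 4: indeg[6]->1 | ready=[7] | order so far=[1, 3, 5, 0, 4]
  pop 7: indeg[2]->0; indeg[6]->0 | ready=[2, 6] | order so far=[1, 3, 5, 0, 4, 7]
  pop 2: no out-edges | ready=[6] | order so far=[1, 3, 5, 0, 4, 7, 2]
  pop 6: no out-edges | ready=[] | order so far=[1, 3, 5, 0, 4, 7, 2, 6]
New canonical toposort: [1, 3, 5, 0, 4, 7, 2, 6]
Compare positions:
  Node 0: index 4 -> 3 (moved)
  Node 1: index 0 -> 0 (same)
  Node 2: index 6 -> 6 (same)
  Node 3: index 1 -> 1 (same)
  Node 4: index 2 -> 4 (moved)
  Node 5: index 3 -> 2 (moved)
  Node 6: index 7 -> 7 (same)
  Node 7: index 5 -> 5 (same)
Nodes that changed position: 0 4 5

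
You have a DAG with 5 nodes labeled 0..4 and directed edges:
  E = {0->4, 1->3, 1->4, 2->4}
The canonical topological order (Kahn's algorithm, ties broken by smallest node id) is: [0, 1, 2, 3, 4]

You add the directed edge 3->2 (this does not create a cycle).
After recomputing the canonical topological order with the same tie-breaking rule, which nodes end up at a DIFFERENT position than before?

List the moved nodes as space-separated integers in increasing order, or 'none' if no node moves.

Answer: 2 3

Derivation:
Old toposort: [0, 1, 2, 3, 4]
Added edge 3->2
Recompute Kahn (smallest-id tiebreak):
  initial in-degrees: [0, 0, 1, 1, 3]
  ready (indeg=0): [0, 1]
  pop 0: indeg[4]->2 | ready=[1] | order so far=[0]
  pop 1: indeg[3]->0; indeg[4]->1 | ready=[3] | order so far=[0, 1]
  pop 3: indeg[2]->0 | ready=[2] | order so far=[0, 1, 3]
  pop 2: indeg[4]->0 | ready=[4] | order so far=[0, 1, 3, 2]
  pop 4: no out-edges | ready=[] | order so far=[0, 1, 3, 2, 4]
New canonical toposort: [0, 1, 3, 2, 4]
Compare positions:
  Node 0: index 0 -> 0 (same)
  Node 1: index 1 -> 1 (same)
  Node 2: index 2 -> 3 (moved)
  Node 3: index 3 -> 2 (moved)
  Node 4: index 4 -> 4 (same)
Nodes that changed position: 2 3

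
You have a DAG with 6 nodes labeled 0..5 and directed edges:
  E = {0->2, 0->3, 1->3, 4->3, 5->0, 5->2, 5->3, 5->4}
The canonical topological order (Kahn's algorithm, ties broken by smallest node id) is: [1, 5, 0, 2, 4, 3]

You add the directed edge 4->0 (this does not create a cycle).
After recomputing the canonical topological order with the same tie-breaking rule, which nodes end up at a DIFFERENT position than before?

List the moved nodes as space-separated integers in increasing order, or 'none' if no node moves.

Old toposort: [1, 5, 0, 2, 4, 3]
Added edge 4->0
Recompute Kahn (smallest-id tiebreak):
  initial in-degrees: [2, 0, 2, 4, 1, 0]
  ready (indeg=0): [1, 5]
  pop 1: indeg[3]->3 | ready=[5] | order so far=[1]
  pop 5: indeg[0]->1; indeg[2]->1; indeg[3]->2; indeg[4]->0 | ready=[4] | order so far=[1, 5]
  pop 4: indeg[0]->0; indeg[3]->1 | ready=[0] | order so far=[1, 5, 4]
  pop 0: indeg[2]->0; indeg[3]->0 | ready=[2, 3] | order so far=[1, 5, 4, 0]
  pop 2: no out-edges | ready=[3] | order so far=[1, 5, 4, 0, 2]
  pop 3: no out-edges | ready=[] | order so far=[1, 5, 4, 0, 2, 3]
New canonical toposort: [1, 5, 4, 0, 2, 3]
Compare positions:
  Node 0: index 2 -> 3 (moved)
  Node 1: index 0 -> 0 (same)
  Node 2: index 3 -> 4 (moved)
  Node 3: index 5 -> 5 (same)
  Node 4: index 4 -> 2 (moved)
  Node 5: index 1 -> 1 (same)
Nodes that changed position: 0 2 4

Answer: 0 2 4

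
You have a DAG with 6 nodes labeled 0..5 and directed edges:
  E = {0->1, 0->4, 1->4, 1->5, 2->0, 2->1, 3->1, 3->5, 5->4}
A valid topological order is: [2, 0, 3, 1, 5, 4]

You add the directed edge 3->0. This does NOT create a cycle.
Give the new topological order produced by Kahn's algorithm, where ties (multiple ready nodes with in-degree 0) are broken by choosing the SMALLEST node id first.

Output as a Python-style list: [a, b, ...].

Old toposort: [2, 0, 3, 1, 5, 4]
Added edge: 3->0
Position of 3 (2) > position of 0 (1). Must reorder: 3 must now come before 0.
Run Kahn's algorithm (break ties by smallest node id):
  initial in-degrees: [2, 3, 0, 0, 3, 2]
  ready (indeg=0): [2, 3]
  pop 2: indeg[0]->1; indeg[1]->2 | ready=[3] | order so far=[2]
  pop 3: indeg[0]->0; indeg[1]->1; indeg[5]->1 | ready=[0] | order so far=[2, 3]
  pop 0: indeg[1]->0; indeg[4]->2 | ready=[1] | order so far=[2, 3, 0]
  pop 1: indeg[4]->1; indeg[5]->0 | ready=[5] | order so far=[2, 3, 0, 1]
  pop 5: indeg[4]->0 | ready=[4] | order so far=[2, 3, 0, 1, 5]
  pop 4: no out-edges | ready=[] | order so far=[2, 3, 0, 1, 5, 4]
  Result: [2, 3, 0, 1, 5, 4]

Answer: [2, 3, 0, 1, 5, 4]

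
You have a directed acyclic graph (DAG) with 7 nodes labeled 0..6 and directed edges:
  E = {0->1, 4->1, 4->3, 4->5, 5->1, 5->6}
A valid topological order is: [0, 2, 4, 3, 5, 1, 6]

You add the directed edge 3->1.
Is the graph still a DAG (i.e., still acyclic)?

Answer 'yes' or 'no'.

Answer: yes

Derivation:
Given toposort: [0, 2, 4, 3, 5, 1, 6]
Position of 3: index 3; position of 1: index 5
New edge 3->1: forward
Forward edge: respects the existing order. Still a DAG, same toposort still valid.
Still a DAG? yes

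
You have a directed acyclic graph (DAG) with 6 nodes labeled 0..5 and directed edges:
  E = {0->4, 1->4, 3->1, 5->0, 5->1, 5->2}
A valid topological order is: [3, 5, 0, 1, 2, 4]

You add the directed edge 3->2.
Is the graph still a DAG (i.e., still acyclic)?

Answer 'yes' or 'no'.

Answer: yes

Derivation:
Given toposort: [3, 5, 0, 1, 2, 4]
Position of 3: index 0; position of 2: index 4
New edge 3->2: forward
Forward edge: respects the existing order. Still a DAG, same toposort still valid.
Still a DAG? yes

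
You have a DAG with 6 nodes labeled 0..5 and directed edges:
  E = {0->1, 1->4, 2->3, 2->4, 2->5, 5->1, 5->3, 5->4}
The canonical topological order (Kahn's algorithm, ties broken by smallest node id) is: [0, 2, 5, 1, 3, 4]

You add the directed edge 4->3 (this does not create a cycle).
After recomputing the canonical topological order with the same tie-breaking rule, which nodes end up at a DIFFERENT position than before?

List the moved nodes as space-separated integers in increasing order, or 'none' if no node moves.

Answer: 3 4

Derivation:
Old toposort: [0, 2, 5, 1, 3, 4]
Added edge 4->3
Recompute Kahn (smallest-id tiebreak):
  initial in-degrees: [0, 2, 0, 3, 3, 1]
  ready (indeg=0): [0, 2]
  pop 0: indeg[1]->1 | ready=[2] | order so far=[0]
  pop 2: indeg[3]->2; indeg[4]->2; indeg[5]->0 | ready=[5] | order so far=[0, 2]
  pop 5: indeg[1]->0; indeg[3]->1; indeg[4]->1 | ready=[1] | order so far=[0, 2, 5]
  pop 1: indeg[4]->0 | ready=[4] | order so far=[0, 2, 5, 1]
  pop 4: indeg[3]->0 | ready=[3] | order so far=[0, 2, 5, 1, 4]
  pop 3: no out-edges | ready=[] | order so far=[0, 2, 5, 1, 4, 3]
New canonical toposort: [0, 2, 5, 1, 4, 3]
Compare positions:
  Node 0: index 0 -> 0 (same)
  Node 1: index 3 -> 3 (same)
  Node 2: index 1 -> 1 (same)
  Node 3: index 4 -> 5 (moved)
  Node 4: index 5 -> 4 (moved)
  Node 5: index 2 -> 2 (same)
Nodes that changed position: 3 4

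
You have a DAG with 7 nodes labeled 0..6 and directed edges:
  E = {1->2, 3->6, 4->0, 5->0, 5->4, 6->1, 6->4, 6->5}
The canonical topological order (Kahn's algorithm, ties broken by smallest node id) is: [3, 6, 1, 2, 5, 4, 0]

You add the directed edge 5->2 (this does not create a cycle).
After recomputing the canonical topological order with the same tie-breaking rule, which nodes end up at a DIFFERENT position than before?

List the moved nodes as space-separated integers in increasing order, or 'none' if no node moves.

Answer: 2 5

Derivation:
Old toposort: [3, 6, 1, 2, 5, 4, 0]
Added edge 5->2
Recompute Kahn (smallest-id tiebreak):
  initial in-degrees: [2, 1, 2, 0, 2, 1, 1]
  ready (indeg=0): [3]
  pop 3: indeg[6]->0 | ready=[6] | order so far=[3]
  pop 6: indeg[1]->0; indeg[4]->1; indeg[5]->0 | ready=[1, 5] | order so far=[3, 6]
  pop 1: indeg[2]->1 | ready=[5] | order so far=[3, 6, 1]
  pop 5: indeg[0]->1; indeg[2]->0; indeg[4]->0 | ready=[2, 4] | order so far=[3, 6, 1, 5]
  pop 2: no out-edges | ready=[4] | order so far=[3, 6, 1, 5, 2]
  pop 4: indeg[0]->0 | ready=[0] | order so far=[3, 6, 1, 5, 2, 4]
  pop 0: no out-edges | ready=[] | order so far=[3, 6, 1, 5, 2, 4, 0]
New canonical toposort: [3, 6, 1, 5, 2, 4, 0]
Compare positions:
  Node 0: index 6 -> 6 (same)
  Node 1: index 2 -> 2 (same)
  Node 2: index 3 -> 4 (moved)
  Node 3: index 0 -> 0 (same)
  Node 4: index 5 -> 5 (same)
  Node 5: index 4 -> 3 (moved)
  Node 6: index 1 -> 1 (same)
Nodes that changed position: 2 5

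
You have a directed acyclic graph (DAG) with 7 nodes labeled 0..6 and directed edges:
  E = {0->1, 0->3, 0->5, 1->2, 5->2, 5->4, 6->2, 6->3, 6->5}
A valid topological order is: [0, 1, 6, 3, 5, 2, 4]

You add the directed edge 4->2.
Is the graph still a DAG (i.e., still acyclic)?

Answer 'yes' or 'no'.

Answer: yes

Derivation:
Given toposort: [0, 1, 6, 3, 5, 2, 4]
Position of 4: index 6; position of 2: index 5
New edge 4->2: backward (u after v in old order)
Backward edge: old toposort is now invalid. Check if this creates a cycle.
Does 2 already reach 4? Reachable from 2: [2]. NO -> still a DAG (reorder needed).
Still a DAG? yes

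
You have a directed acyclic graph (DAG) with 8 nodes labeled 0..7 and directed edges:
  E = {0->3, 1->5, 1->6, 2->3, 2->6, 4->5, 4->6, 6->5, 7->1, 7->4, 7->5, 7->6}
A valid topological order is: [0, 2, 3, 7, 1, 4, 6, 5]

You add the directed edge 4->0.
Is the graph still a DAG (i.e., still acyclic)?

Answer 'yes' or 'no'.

Given toposort: [0, 2, 3, 7, 1, 4, 6, 5]
Position of 4: index 5; position of 0: index 0
New edge 4->0: backward (u after v in old order)
Backward edge: old toposort is now invalid. Check if this creates a cycle.
Does 0 already reach 4? Reachable from 0: [0, 3]. NO -> still a DAG (reorder needed).
Still a DAG? yes

Answer: yes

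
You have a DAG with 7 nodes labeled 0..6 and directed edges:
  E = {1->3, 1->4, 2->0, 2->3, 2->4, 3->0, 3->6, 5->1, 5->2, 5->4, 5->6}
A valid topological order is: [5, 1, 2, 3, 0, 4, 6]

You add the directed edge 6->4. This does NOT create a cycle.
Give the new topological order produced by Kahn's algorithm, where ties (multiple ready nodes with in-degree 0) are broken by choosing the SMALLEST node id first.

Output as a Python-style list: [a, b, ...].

Answer: [5, 1, 2, 3, 0, 6, 4]

Derivation:
Old toposort: [5, 1, 2, 3, 0, 4, 6]
Added edge: 6->4
Position of 6 (6) > position of 4 (5). Must reorder: 6 must now come before 4.
Run Kahn's algorithm (break ties by smallest node id):
  initial in-degrees: [2, 1, 1, 2, 4, 0, 2]
  ready (indeg=0): [5]
  pop 5: indeg[1]->0; indeg[2]->0; indeg[4]->3; indeg[6]->1 | ready=[1, 2] | order so far=[5]
  pop 1: indeg[3]->1; indeg[4]->2 | ready=[2] | order so far=[5, 1]
  pop 2: indeg[0]->1; indeg[3]->0; indeg[4]->1 | ready=[3] | order so far=[5, 1, 2]
  pop 3: indeg[0]->0; indeg[6]->0 | ready=[0, 6] | order so far=[5, 1, 2, 3]
  pop 0: no out-edges | ready=[6] | order so far=[5, 1, 2, 3, 0]
  pop 6: indeg[4]->0 | ready=[4] | order so far=[5, 1, 2, 3, 0, 6]
  pop 4: no out-edges | ready=[] | order so far=[5, 1, 2, 3, 0, 6, 4]
  Result: [5, 1, 2, 3, 0, 6, 4]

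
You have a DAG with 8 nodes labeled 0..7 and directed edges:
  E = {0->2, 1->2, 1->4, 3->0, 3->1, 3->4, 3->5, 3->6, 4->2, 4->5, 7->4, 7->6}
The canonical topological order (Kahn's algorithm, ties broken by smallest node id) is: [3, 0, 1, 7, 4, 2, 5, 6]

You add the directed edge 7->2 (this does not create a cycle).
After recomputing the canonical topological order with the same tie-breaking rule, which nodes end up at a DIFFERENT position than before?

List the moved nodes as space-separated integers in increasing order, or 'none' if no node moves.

Old toposort: [3, 0, 1, 7, 4, 2, 5, 6]
Added edge 7->2
Recompute Kahn (smallest-id tiebreak):
  initial in-degrees: [1, 1, 4, 0, 3, 2, 2, 0]
  ready (indeg=0): [3, 7]
  pop 3: indeg[0]->0; indeg[1]->0; indeg[4]->2; indeg[5]->1; indeg[6]->1 | ready=[0, 1, 7] | order so far=[3]
  pop 0: indeg[2]->3 | ready=[1, 7] | order so far=[3, 0]
  pop 1: indeg[2]->2; indeg[4]->1 | ready=[7] | order so far=[3, 0, 1]
  pop 7: indeg[2]->1; indeg[4]->0; indeg[6]->0 | ready=[4, 6] | order so far=[3, 0, 1, 7]
  pop 4: indeg[2]->0; indeg[5]->0 | ready=[2, 5, 6] | order so far=[3, 0, 1, 7, 4]
  pop 2: no out-edges | ready=[5, 6] | order so far=[3, 0, 1, 7, 4, 2]
  pop 5: no out-edges | ready=[6] | order so far=[3, 0, 1, 7, 4, 2, 5]
  pop 6: no out-edges | ready=[] | order so far=[3, 0, 1, 7, 4, 2, 5, 6]
New canonical toposort: [3, 0, 1, 7, 4, 2, 5, 6]
Compare positions:
  Node 0: index 1 -> 1 (same)
  Node 1: index 2 -> 2 (same)
  Node 2: index 5 -> 5 (same)
  Node 3: index 0 -> 0 (same)
  Node 4: index 4 -> 4 (same)
  Node 5: index 6 -> 6 (same)
  Node 6: index 7 -> 7 (same)
  Node 7: index 3 -> 3 (same)
Nodes that changed position: none

Answer: none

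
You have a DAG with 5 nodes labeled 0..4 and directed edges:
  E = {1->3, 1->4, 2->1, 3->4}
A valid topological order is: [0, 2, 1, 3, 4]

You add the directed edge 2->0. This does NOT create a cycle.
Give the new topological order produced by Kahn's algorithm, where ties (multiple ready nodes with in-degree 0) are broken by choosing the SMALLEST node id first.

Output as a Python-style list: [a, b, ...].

Answer: [2, 0, 1, 3, 4]

Derivation:
Old toposort: [0, 2, 1, 3, 4]
Added edge: 2->0
Position of 2 (1) > position of 0 (0). Must reorder: 2 must now come before 0.
Run Kahn's algorithm (break ties by smallest node id):
  initial in-degrees: [1, 1, 0, 1, 2]
  ready (indeg=0): [2]
  pop 2: indeg[0]->0; indeg[1]->0 | ready=[0, 1] | order so far=[2]
  pop 0: no out-edges | ready=[1] | order so far=[2, 0]
  pop 1: indeg[3]->0; indeg[4]->1 | ready=[3] | order so far=[2, 0, 1]
  pop 3: indeg[4]->0 | ready=[4] | order so far=[2, 0, 1, 3]
  pop 4: no out-edges | ready=[] | order so far=[2, 0, 1, 3, 4]
  Result: [2, 0, 1, 3, 4]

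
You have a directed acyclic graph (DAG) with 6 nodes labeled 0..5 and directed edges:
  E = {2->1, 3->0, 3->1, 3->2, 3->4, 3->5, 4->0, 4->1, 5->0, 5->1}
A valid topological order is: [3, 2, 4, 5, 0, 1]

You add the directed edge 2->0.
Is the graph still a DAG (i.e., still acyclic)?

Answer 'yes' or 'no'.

Given toposort: [3, 2, 4, 5, 0, 1]
Position of 2: index 1; position of 0: index 4
New edge 2->0: forward
Forward edge: respects the existing order. Still a DAG, same toposort still valid.
Still a DAG? yes

Answer: yes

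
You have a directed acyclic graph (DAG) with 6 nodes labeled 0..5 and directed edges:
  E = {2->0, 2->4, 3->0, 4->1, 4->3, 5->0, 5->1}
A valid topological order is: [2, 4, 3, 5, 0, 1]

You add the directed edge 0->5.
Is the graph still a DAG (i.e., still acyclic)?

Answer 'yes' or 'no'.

Given toposort: [2, 4, 3, 5, 0, 1]
Position of 0: index 4; position of 5: index 3
New edge 0->5: backward (u after v in old order)
Backward edge: old toposort is now invalid. Check if this creates a cycle.
Does 5 already reach 0? Reachable from 5: [0, 1, 5]. YES -> cycle!
Still a DAG? no

Answer: no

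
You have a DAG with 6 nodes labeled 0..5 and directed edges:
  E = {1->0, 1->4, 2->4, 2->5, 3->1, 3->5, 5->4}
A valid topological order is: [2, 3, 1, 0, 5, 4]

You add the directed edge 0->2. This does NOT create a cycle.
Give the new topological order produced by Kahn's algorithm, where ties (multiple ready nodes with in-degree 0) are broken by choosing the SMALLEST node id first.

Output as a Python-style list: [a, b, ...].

Answer: [3, 1, 0, 2, 5, 4]

Derivation:
Old toposort: [2, 3, 1, 0, 5, 4]
Added edge: 0->2
Position of 0 (3) > position of 2 (0). Must reorder: 0 must now come before 2.
Run Kahn's algorithm (break ties by smallest node id):
  initial in-degrees: [1, 1, 1, 0, 3, 2]
  ready (indeg=0): [3]
  pop 3: indeg[1]->0; indeg[5]->1 | ready=[1] | order so far=[3]
  pop 1: indeg[0]->0; indeg[4]->2 | ready=[0] | order so far=[3, 1]
  pop 0: indeg[2]->0 | ready=[2] | order so far=[3, 1, 0]
  pop 2: indeg[4]->1; indeg[5]->0 | ready=[5] | order so far=[3, 1, 0, 2]
  pop 5: indeg[4]->0 | ready=[4] | order so far=[3, 1, 0, 2, 5]
  pop 4: no out-edges | ready=[] | order so far=[3, 1, 0, 2, 5, 4]
  Result: [3, 1, 0, 2, 5, 4]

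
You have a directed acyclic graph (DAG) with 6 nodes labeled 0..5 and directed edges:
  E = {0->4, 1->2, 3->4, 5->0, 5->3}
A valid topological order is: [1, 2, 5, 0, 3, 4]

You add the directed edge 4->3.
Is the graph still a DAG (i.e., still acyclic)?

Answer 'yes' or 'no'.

Given toposort: [1, 2, 5, 0, 3, 4]
Position of 4: index 5; position of 3: index 4
New edge 4->3: backward (u after v in old order)
Backward edge: old toposort is now invalid. Check if this creates a cycle.
Does 3 already reach 4? Reachable from 3: [3, 4]. YES -> cycle!
Still a DAG? no

Answer: no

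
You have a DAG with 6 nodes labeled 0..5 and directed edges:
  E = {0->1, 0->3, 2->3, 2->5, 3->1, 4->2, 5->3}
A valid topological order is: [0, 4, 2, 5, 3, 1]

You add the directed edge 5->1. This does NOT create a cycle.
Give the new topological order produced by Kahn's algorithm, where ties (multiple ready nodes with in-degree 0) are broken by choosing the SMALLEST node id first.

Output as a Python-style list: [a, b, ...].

Old toposort: [0, 4, 2, 5, 3, 1]
Added edge: 5->1
Position of 5 (3) < position of 1 (5). Old order still valid.
Run Kahn's algorithm (break ties by smallest node id):
  initial in-degrees: [0, 3, 1, 3, 0, 1]
  ready (indeg=0): [0, 4]
  pop 0: indeg[1]->2; indeg[3]->2 | ready=[4] | order so far=[0]
  pop 4: indeg[2]->0 | ready=[2] | order so far=[0, 4]
  pop 2: indeg[3]->1; indeg[5]->0 | ready=[5] | order so far=[0, 4, 2]
  pop 5: indeg[1]->1; indeg[3]->0 | ready=[3] | order so far=[0, 4, 2, 5]
  pop 3: indeg[1]->0 | ready=[1] | order so far=[0, 4, 2, 5, 3]
  pop 1: no out-edges | ready=[] | order so far=[0, 4, 2, 5, 3, 1]
  Result: [0, 4, 2, 5, 3, 1]

Answer: [0, 4, 2, 5, 3, 1]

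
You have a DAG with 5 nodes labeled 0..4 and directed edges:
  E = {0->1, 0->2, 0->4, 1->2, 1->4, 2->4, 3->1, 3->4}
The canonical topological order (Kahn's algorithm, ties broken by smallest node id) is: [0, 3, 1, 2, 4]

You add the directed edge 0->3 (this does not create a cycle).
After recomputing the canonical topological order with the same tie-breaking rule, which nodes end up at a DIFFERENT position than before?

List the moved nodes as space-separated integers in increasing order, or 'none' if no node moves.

Answer: none

Derivation:
Old toposort: [0, 3, 1, 2, 4]
Added edge 0->3
Recompute Kahn (smallest-id tiebreak):
  initial in-degrees: [0, 2, 2, 1, 4]
  ready (indeg=0): [0]
  pop 0: indeg[1]->1; indeg[2]->1; indeg[3]->0; indeg[4]->3 | ready=[3] | order so far=[0]
  pop 3: indeg[1]->0; indeg[4]->2 | ready=[1] | order so far=[0, 3]
  pop 1: indeg[2]->0; indeg[4]->1 | ready=[2] | order so far=[0, 3, 1]
  pop 2: indeg[4]->0 | ready=[4] | order so far=[0, 3, 1, 2]
  pop 4: no out-edges | ready=[] | order so far=[0, 3, 1, 2, 4]
New canonical toposort: [0, 3, 1, 2, 4]
Compare positions:
  Node 0: index 0 -> 0 (same)
  Node 1: index 2 -> 2 (same)
  Node 2: index 3 -> 3 (same)
  Node 3: index 1 -> 1 (same)
  Node 4: index 4 -> 4 (same)
Nodes that changed position: none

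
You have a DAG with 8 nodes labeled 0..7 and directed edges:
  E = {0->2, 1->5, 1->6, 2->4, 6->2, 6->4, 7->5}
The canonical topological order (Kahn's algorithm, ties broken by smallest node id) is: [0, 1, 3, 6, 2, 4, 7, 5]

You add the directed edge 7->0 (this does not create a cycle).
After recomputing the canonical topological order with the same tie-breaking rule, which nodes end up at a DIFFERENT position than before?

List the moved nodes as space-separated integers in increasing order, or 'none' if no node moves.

Answer: 0 1 2 3 4 6 7

Derivation:
Old toposort: [0, 1, 3, 6, 2, 4, 7, 5]
Added edge 7->0
Recompute Kahn (smallest-id tiebreak):
  initial in-degrees: [1, 0, 2, 0, 2, 2, 1, 0]
  ready (indeg=0): [1, 3, 7]
  pop 1: indeg[5]->1; indeg[6]->0 | ready=[3, 6, 7] | order so far=[1]
  pop 3: no out-edges | ready=[6, 7] | order so far=[1, 3]
  pop 6: indeg[2]->1; indeg[4]->1 | ready=[7] | order so far=[1, 3, 6]
  pop 7: indeg[0]->0; indeg[5]->0 | ready=[0, 5] | order so far=[1, 3, 6, 7]
  pop 0: indeg[2]->0 | ready=[2, 5] | order so far=[1, 3, 6, 7, 0]
  pop 2: indeg[4]->0 | ready=[4, 5] | order so far=[1, 3, 6, 7, 0, 2]
  pop 4: no out-edges | ready=[5] | order so far=[1, 3, 6, 7, 0, 2, 4]
  pop 5: no out-edges | ready=[] | order so far=[1, 3, 6, 7, 0, 2, 4, 5]
New canonical toposort: [1, 3, 6, 7, 0, 2, 4, 5]
Compare positions:
  Node 0: index 0 -> 4 (moved)
  Node 1: index 1 -> 0 (moved)
  Node 2: index 4 -> 5 (moved)
  Node 3: index 2 -> 1 (moved)
  Node 4: index 5 -> 6 (moved)
  Node 5: index 7 -> 7 (same)
  Node 6: index 3 -> 2 (moved)
  Node 7: index 6 -> 3 (moved)
Nodes that changed position: 0 1 2 3 4 6 7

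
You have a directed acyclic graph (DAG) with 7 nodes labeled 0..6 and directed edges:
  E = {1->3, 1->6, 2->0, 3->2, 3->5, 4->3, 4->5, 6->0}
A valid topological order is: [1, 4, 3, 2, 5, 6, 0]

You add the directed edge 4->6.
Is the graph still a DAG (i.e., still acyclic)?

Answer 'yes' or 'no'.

Given toposort: [1, 4, 3, 2, 5, 6, 0]
Position of 4: index 1; position of 6: index 5
New edge 4->6: forward
Forward edge: respects the existing order. Still a DAG, same toposort still valid.
Still a DAG? yes

Answer: yes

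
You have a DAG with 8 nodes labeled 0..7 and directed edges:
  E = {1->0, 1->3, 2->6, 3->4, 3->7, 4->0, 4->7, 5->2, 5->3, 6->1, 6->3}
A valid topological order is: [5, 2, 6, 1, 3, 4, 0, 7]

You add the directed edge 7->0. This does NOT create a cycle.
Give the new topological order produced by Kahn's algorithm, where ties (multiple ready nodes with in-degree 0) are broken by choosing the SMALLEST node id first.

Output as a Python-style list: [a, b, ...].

Old toposort: [5, 2, 6, 1, 3, 4, 0, 7]
Added edge: 7->0
Position of 7 (7) > position of 0 (6). Must reorder: 7 must now come before 0.
Run Kahn's algorithm (break ties by smallest node id):
  initial in-degrees: [3, 1, 1, 3, 1, 0, 1, 2]
  ready (indeg=0): [5]
  pop 5: indeg[2]->0; indeg[3]->2 | ready=[2] | order so far=[5]
  pop 2: indeg[6]->0 | ready=[6] | order so far=[5, 2]
  pop 6: indeg[1]->0; indeg[3]->1 | ready=[1] | order so far=[5, 2, 6]
  pop 1: indeg[0]->2; indeg[3]->0 | ready=[3] | order so far=[5, 2, 6, 1]
  pop 3: indeg[4]->0; indeg[7]->1 | ready=[4] | order so far=[5, 2, 6, 1, 3]
  pop 4: indeg[0]->1; indeg[7]->0 | ready=[7] | order so far=[5, 2, 6, 1, 3, 4]
  pop 7: indeg[0]->0 | ready=[0] | order so far=[5, 2, 6, 1, 3, 4, 7]
  pop 0: no out-edges | ready=[] | order so far=[5, 2, 6, 1, 3, 4, 7, 0]
  Result: [5, 2, 6, 1, 3, 4, 7, 0]

Answer: [5, 2, 6, 1, 3, 4, 7, 0]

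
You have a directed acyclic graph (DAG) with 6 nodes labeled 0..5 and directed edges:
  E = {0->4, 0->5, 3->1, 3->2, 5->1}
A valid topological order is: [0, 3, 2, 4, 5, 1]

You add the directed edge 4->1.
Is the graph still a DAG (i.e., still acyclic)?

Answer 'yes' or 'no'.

Given toposort: [0, 3, 2, 4, 5, 1]
Position of 4: index 3; position of 1: index 5
New edge 4->1: forward
Forward edge: respects the existing order. Still a DAG, same toposort still valid.
Still a DAG? yes

Answer: yes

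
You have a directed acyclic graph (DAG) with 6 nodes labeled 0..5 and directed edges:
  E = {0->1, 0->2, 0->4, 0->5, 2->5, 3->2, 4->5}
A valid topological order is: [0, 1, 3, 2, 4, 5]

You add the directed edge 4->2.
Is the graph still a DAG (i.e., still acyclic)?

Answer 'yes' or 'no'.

Given toposort: [0, 1, 3, 2, 4, 5]
Position of 4: index 4; position of 2: index 3
New edge 4->2: backward (u after v in old order)
Backward edge: old toposort is now invalid. Check if this creates a cycle.
Does 2 already reach 4? Reachable from 2: [2, 5]. NO -> still a DAG (reorder needed).
Still a DAG? yes

Answer: yes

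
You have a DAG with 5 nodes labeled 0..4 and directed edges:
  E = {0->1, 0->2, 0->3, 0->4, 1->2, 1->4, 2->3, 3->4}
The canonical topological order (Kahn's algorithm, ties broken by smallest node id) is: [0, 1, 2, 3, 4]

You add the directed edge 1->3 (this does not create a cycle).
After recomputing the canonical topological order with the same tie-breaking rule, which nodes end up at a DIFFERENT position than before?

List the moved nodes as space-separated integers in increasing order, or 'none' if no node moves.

Old toposort: [0, 1, 2, 3, 4]
Added edge 1->3
Recompute Kahn (smallest-id tiebreak):
  initial in-degrees: [0, 1, 2, 3, 3]
  ready (indeg=0): [0]
  pop 0: indeg[1]->0; indeg[2]->1; indeg[3]->2; indeg[4]->2 | ready=[1] | order so far=[0]
  pop 1: indeg[2]->0; indeg[3]->1; indeg[4]->1 | ready=[2] | order so far=[0, 1]
  pop 2: indeg[3]->0 | ready=[3] | order so far=[0, 1, 2]
  pop 3: indeg[4]->0 | ready=[4] | order so far=[0, 1, 2, 3]
  pop 4: no out-edges | ready=[] | order so far=[0, 1, 2, 3, 4]
New canonical toposort: [0, 1, 2, 3, 4]
Compare positions:
  Node 0: index 0 -> 0 (same)
  Node 1: index 1 -> 1 (same)
  Node 2: index 2 -> 2 (same)
  Node 3: index 3 -> 3 (same)
  Node 4: index 4 -> 4 (same)
Nodes that changed position: none

Answer: none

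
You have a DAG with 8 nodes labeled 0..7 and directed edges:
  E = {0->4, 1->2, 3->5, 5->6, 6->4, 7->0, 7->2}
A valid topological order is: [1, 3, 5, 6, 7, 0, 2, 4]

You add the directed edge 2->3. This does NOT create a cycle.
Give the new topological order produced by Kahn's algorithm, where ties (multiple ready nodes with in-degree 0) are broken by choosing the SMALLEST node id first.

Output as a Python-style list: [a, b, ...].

Answer: [1, 7, 0, 2, 3, 5, 6, 4]

Derivation:
Old toposort: [1, 3, 5, 6, 7, 0, 2, 4]
Added edge: 2->3
Position of 2 (6) > position of 3 (1). Must reorder: 2 must now come before 3.
Run Kahn's algorithm (break ties by smallest node id):
  initial in-degrees: [1, 0, 2, 1, 2, 1, 1, 0]
  ready (indeg=0): [1, 7]
  pop 1: indeg[2]->1 | ready=[7] | order so far=[1]
  pop 7: indeg[0]->0; indeg[2]->0 | ready=[0, 2] | order so far=[1, 7]
  pop 0: indeg[4]->1 | ready=[2] | order so far=[1, 7, 0]
  pop 2: indeg[3]->0 | ready=[3] | order so far=[1, 7, 0, 2]
  pop 3: indeg[5]->0 | ready=[5] | order so far=[1, 7, 0, 2, 3]
  pop 5: indeg[6]->0 | ready=[6] | order so far=[1, 7, 0, 2, 3, 5]
  pop 6: indeg[4]->0 | ready=[4] | order so far=[1, 7, 0, 2, 3, 5, 6]
  pop 4: no out-edges | ready=[] | order so far=[1, 7, 0, 2, 3, 5, 6, 4]
  Result: [1, 7, 0, 2, 3, 5, 6, 4]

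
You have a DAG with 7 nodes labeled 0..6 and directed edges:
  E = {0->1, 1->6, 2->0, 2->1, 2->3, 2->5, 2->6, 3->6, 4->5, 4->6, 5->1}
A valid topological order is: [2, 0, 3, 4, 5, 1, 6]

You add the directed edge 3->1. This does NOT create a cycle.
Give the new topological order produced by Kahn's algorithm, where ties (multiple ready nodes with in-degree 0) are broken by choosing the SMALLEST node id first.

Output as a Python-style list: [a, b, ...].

Answer: [2, 0, 3, 4, 5, 1, 6]

Derivation:
Old toposort: [2, 0, 3, 4, 5, 1, 6]
Added edge: 3->1
Position of 3 (2) < position of 1 (5). Old order still valid.
Run Kahn's algorithm (break ties by smallest node id):
  initial in-degrees: [1, 4, 0, 1, 0, 2, 4]
  ready (indeg=0): [2, 4]
  pop 2: indeg[0]->0; indeg[1]->3; indeg[3]->0; indeg[5]->1; indeg[6]->3 | ready=[0, 3, 4] | order so far=[2]
  pop 0: indeg[1]->2 | ready=[3, 4] | order so far=[2, 0]
  pop 3: indeg[1]->1; indeg[6]->2 | ready=[4] | order so far=[2, 0, 3]
  pop 4: indeg[5]->0; indeg[6]->1 | ready=[5] | order so far=[2, 0, 3, 4]
  pop 5: indeg[1]->0 | ready=[1] | order so far=[2, 0, 3, 4, 5]
  pop 1: indeg[6]->0 | ready=[6] | order so far=[2, 0, 3, 4, 5, 1]
  pop 6: no out-edges | ready=[] | order so far=[2, 0, 3, 4, 5, 1, 6]
  Result: [2, 0, 3, 4, 5, 1, 6]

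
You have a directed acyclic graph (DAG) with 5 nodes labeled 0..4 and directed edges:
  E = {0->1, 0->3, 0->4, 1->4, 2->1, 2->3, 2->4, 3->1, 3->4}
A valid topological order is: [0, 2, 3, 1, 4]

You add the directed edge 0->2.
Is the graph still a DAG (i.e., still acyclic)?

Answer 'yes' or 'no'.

Given toposort: [0, 2, 3, 1, 4]
Position of 0: index 0; position of 2: index 1
New edge 0->2: forward
Forward edge: respects the existing order. Still a DAG, same toposort still valid.
Still a DAG? yes

Answer: yes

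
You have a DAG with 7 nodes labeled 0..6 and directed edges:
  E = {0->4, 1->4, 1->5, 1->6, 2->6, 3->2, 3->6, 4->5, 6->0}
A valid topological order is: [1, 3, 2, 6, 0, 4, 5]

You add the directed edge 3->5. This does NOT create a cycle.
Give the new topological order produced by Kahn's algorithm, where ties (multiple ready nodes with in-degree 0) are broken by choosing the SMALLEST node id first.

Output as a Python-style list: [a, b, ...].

Old toposort: [1, 3, 2, 6, 0, 4, 5]
Added edge: 3->5
Position of 3 (1) < position of 5 (6). Old order still valid.
Run Kahn's algorithm (break ties by smallest node id):
  initial in-degrees: [1, 0, 1, 0, 2, 3, 3]
  ready (indeg=0): [1, 3]
  pop 1: indeg[4]->1; indeg[5]->2; indeg[6]->2 | ready=[3] | order so far=[1]
  pop 3: indeg[2]->0; indeg[5]->1; indeg[6]->1 | ready=[2] | order so far=[1, 3]
  pop 2: indeg[6]->0 | ready=[6] | order so far=[1, 3, 2]
  pop 6: indeg[0]->0 | ready=[0] | order so far=[1, 3, 2, 6]
  pop 0: indeg[4]->0 | ready=[4] | order so far=[1, 3, 2, 6, 0]
  pop 4: indeg[5]->0 | ready=[5] | order so far=[1, 3, 2, 6, 0, 4]
  pop 5: no out-edges | ready=[] | order so far=[1, 3, 2, 6, 0, 4, 5]
  Result: [1, 3, 2, 6, 0, 4, 5]

Answer: [1, 3, 2, 6, 0, 4, 5]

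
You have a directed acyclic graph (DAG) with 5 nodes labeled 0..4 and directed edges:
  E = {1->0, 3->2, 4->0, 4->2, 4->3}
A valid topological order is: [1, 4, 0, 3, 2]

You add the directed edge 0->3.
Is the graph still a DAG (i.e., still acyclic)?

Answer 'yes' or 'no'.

Answer: yes

Derivation:
Given toposort: [1, 4, 0, 3, 2]
Position of 0: index 2; position of 3: index 3
New edge 0->3: forward
Forward edge: respects the existing order. Still a DAG, same toposort still valid.
Still a DAG? yes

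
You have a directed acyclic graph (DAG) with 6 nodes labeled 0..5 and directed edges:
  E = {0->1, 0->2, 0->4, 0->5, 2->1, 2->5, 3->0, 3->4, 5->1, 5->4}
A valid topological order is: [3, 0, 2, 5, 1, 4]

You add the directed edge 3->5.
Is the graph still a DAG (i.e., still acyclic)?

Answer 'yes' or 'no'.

Answer: yes

Derivation:
Given toposort: [3, 0, 2, 5, 1, 4]
Position of 3: index 0; position of 5: index 3
New edge 3->5: forward
Forward edge: respects the existing order. Still a DAG, same toposort still valid.
Still a DAG? yes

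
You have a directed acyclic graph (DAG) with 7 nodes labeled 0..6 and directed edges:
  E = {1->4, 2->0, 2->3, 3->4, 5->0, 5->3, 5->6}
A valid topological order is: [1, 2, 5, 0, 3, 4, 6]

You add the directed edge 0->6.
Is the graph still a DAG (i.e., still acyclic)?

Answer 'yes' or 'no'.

Answer: yes

Derivation:
Given toposort: [1, 2, 5, 0, 3, 4, 6]
Position of 0: index 3; position of 6: index 6
New edge 0->6: forward
Forward edge: respects the existing order. Still a DAG, same toposort still valid.
Still a DAG? yes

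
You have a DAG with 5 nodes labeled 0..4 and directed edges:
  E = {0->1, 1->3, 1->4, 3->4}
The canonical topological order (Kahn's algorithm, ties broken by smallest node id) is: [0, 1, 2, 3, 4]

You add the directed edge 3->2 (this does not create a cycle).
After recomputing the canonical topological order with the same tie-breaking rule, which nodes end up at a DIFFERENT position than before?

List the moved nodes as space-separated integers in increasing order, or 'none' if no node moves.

Old toposort: [0, 1, 2, 3, 4]
Added edge 3->2
Recompute Kahn (smallest-id tiebreak):
  initial in-degrees: [0, 1, 1, 1, 2]
  ready (indeg=0): [0]
  pop 0: indeg[1]->0 | ready=[1] | order so far=[0]
  pop 1: indeg[3]->0; indeg[4]->1 | ready=[3] | order so far=[0, 1]
  pop 3: indeg[2]->0; indeg[4]->0 | ready=[2, 4] | order so far=[0, 1, 3]
  pop 2: no out-edges | ready=[4] | order so far=[0, 1, 3, 2]
  pop 4: no out-edges | ready=[] | order so far=[0, 1, 3, 2, 4]
New canonical toposort: [0, 1, 3, 2, 4]
Compare positions:
  Node 0: index 0 -> 0 (same)
  Node 1: index 1 -> 1 (same)
  Node 2: index 2 -> 3 (moved)
  Node 3: index 3 -> 2 (moved)
  Node 4: index 4 -> 4 (same)
Nodes that changed position: 2 3

Answer: 2 3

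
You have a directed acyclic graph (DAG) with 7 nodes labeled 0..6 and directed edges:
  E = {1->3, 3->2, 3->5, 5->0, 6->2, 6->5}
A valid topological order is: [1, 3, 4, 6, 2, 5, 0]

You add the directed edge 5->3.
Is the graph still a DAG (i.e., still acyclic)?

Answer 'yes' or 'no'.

Given toposort: [1, 3, 4, 6, 2, 5, 0]
Position of 5: index 5; position of 3: index 1
New edge 5->3: backward (u after v in old order)
Backward edge: old toposort is now invalid. Check if this creates a cycle.
Does 3 already reach 5? Reachable from 3: [0, 2, 3, 5]. YES -> cycle!
Still a DAG? no

Answer: no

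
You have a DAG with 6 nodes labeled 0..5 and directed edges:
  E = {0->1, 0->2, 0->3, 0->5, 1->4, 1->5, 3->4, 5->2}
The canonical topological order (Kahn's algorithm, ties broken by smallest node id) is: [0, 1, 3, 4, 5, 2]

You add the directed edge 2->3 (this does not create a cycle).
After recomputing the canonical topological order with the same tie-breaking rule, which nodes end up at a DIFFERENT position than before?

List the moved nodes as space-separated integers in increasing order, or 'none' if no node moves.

Old toposort: [0, 1, 3, 4, 5, 2]
Added edge 2->3
Recompute Kahn (smallest-id tiebreak):
  initial in-degrees: [0, 1, 2, 2, 2, 2]
  ready (indeg=0): [0]
  pop 0: indeg[1]->0; indeg[2]->1; indeg[3]->1; indeg[5]->1 | ready=[1] | order so far=[0]
  pop 1: indeg[4]->1; indeg[5]->0 | ready=[5] | order so far=[0, 1]
  pop 5: indeg[2]->0 | ready=[2] | order so far=[0, 1, 5]
  pop 2: indeg[3]->0 | ready=[3] | order so far=[0, 1, 5, 2]
  pop 3: indeg[4]->0 | ready=[4] | order so far=[0, 1, 5, 2, 3]
  pop 4: no out-edges | ready=[] | order so far=[0, 1, 5, 2, 3, 4]
New canonical toposort: [0, 1, 5, 2, 3, 4]
Compare positions:
  Node 0: index 0 -> 0 (same)
  Node 1: index 1 -> 1 (same)
  Node 2: index 5 -> 3 (moved)
  Node 3: index 2 -> 4 (moved)
  Node 4: index 3 -> 5 (moved)
  Node 5: index 4 -> 2 (moved)
Nodes that changed position: 2 3 4 5

Answer: 2 3 4 5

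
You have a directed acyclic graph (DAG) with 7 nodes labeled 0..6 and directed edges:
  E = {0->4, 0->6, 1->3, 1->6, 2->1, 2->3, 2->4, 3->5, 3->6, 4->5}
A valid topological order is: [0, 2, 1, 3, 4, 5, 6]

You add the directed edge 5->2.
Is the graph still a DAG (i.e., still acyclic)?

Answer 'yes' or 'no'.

Given toposort: [0, 2, 1, 3, 4, 5, 6]
Position of 5: index 5; position of 2: index 1
New edge 5->2: backward (u after v in old order)
Backward edge: old toposort is now invalid. Check if this creates a cycle.
Does 2 already reach 5? Reachable from 2: [1, 2, 3, 4, 5, 6]. YES -> cycle!
Still a DAG? no

Answer: no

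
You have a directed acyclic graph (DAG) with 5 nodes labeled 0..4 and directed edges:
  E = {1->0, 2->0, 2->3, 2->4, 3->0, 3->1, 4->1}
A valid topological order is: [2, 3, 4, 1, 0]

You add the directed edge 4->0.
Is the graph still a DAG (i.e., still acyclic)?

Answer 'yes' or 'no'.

Given toposort: [2, 3, 4, 1, 0]
Position of 4: index 2; position of 0: index 4
New edge 4->0: forward
Forward edge: respects the existing order. Still a DAG, same toposort still valid.
Still a DAG? yes

Answer: yes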